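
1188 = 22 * 54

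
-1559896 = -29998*52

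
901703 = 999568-97865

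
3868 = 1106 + 2762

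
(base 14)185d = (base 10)4395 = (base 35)3kk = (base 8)10453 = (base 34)3r9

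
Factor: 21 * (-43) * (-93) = 3^2 * 7^1 * 31^1 * 43^1 = 83979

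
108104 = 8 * 13513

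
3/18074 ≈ 0.000166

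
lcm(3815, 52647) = 263235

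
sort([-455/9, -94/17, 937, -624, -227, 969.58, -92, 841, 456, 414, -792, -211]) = [-792, -624, -227, -211, -92, -455/9, -94/17, 414, 456, 841, 937, 969.58]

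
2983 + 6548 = 9531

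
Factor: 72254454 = 2^1*3^1*17^1*19^1*23^1*1621^1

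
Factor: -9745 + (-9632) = -1 * 3^2 * 2153^1 = -19377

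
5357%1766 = 59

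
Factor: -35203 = -1*7^1*47^1*107^1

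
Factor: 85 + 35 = 2^3 * 3^1 * 5^1 = 120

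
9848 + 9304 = 19152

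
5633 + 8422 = 14055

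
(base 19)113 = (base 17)159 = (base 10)383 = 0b101111111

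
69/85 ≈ 0.812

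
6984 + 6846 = 13830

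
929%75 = 29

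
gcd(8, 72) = 8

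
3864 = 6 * 644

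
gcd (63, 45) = 9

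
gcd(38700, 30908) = 4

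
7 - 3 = 4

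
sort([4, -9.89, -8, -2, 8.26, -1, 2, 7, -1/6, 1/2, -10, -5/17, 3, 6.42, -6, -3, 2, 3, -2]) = [-10, -9.89, -8, -6, -3, -2, -2, -1, -5/17, -1/6, 1/2, 2, 2, 3, 3, 4, 6.42, 7, 8.26]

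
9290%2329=2303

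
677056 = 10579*64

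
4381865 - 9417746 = -5035881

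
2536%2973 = 2536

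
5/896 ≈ 0.00558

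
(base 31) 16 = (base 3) 1101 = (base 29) 18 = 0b100101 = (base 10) 37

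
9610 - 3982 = 5628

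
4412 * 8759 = 38644708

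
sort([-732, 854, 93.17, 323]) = [-732, 93.17, 323, 854]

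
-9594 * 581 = -5574114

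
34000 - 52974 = -18974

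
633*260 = 164580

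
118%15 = 13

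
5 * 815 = 4075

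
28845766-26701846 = 2143920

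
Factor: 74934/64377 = 2^1*181^1*311^(-1) = 362/311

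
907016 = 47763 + 859253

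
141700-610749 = -469049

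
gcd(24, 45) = 3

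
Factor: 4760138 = 2^1 * 2380069^1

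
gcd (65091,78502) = 1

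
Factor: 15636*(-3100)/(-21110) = 2^3*3^1*5^1*31^1*1303^1*2111^(-1) = 4847160/2111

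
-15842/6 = -7921/3 ≈ -2640.33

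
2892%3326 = 2892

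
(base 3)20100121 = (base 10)4633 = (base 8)11031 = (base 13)2155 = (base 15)158d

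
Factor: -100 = -1 * 2^2 * 5^2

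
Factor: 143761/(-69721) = -1 * 113^(-1) * 233^1 = -233/113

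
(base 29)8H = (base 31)81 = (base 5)1444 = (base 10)249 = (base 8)371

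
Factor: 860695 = 5^1*11^1*15649^1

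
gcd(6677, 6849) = 1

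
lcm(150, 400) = 1200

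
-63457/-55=1153+42/55 ≈ 1153.76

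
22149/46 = 963/2 = 481.50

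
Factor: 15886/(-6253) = -1*2^1*37^(-1)*47^1 = -94/37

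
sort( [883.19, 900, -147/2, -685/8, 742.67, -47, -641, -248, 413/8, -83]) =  [-641, -248, -685/8, -83, -147/2, -47, 413/8, 742.67, 883.19, 900]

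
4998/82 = 60 + 39/41 ≈ 60.95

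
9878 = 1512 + 8366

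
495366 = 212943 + 282423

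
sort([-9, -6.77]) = [-9, -6.77]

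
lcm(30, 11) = 330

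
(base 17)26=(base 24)1g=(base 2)101000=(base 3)1111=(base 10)40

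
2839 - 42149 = -39310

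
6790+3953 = 10743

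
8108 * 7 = 56756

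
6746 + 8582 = 15328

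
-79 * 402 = -31758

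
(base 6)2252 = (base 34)fq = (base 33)g8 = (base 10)536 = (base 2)1000011000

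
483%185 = 113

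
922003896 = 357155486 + 564848410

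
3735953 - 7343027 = -3607074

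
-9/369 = -1/41 ≈ -0.0244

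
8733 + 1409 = 10142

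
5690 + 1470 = 7160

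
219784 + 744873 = 964657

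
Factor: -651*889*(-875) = 3^1*5^3*7^3*31^1*127^1 = 506396625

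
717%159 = 81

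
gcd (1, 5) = 1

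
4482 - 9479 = -4997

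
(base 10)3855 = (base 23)76e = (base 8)7417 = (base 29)4gr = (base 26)5i7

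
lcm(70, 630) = 630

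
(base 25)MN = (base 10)573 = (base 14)2CD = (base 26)M1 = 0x23D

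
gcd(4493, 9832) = 1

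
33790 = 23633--10157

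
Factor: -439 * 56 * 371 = -1 * 2^3 * 7^2 * 53^1 * 439^1 = -9120664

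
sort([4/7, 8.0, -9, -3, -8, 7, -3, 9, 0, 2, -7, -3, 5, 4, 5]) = [-9, -8, -7, -3, -3, -3, 0, 4/7, 2, 4, 5, 5, 7, 8.0, 9]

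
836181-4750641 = -3914460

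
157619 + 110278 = 267897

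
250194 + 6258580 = 6508774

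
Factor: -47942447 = -1 * 7^1 * 1049^1 * 6529^1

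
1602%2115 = 1602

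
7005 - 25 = 6980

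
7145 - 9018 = -1873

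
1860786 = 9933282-8072496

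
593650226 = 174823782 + 418826444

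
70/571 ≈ 0.123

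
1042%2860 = 1042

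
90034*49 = 4411666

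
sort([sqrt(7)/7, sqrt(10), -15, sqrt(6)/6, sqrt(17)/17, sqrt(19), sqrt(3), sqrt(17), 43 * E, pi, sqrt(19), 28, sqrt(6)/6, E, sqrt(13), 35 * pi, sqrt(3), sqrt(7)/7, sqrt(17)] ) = [-15, sqrt(17)/17, sqrt(7)/7, sqrt(7)/7, sqrt(6)/6, sqrt(6)/6, sqrt(3), sqrt(3), E, pi, sqrt(10), sqrt(13), sqrt(17), sqrt(17), sqrt(19), sqrt(19), 28, 35 * pi, 43 * E] 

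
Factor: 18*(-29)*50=-1*2^2*3^2*5^2*29^1=-26100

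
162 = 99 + 63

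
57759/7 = 8251 + 2/7 ≈ 8251.29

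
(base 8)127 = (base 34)2j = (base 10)87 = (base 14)63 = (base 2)1010111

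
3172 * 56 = 177632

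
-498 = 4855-5353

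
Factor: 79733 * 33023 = 71^1 * 1123^1 * 33023^1 = 2633022859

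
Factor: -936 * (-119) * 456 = 2^6 * 3^3 * 7^1 * 13^1 * 17^1 * 19^1 = 50791104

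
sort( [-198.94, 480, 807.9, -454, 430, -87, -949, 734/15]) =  [-949, -454, -198.94, -87, 734/15, 430, 480, 807.9]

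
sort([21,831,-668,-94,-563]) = [-668,-563,-94,21,831]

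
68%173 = 68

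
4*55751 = 223004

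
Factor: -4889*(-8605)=5^1*1721^1*4889^1=42069845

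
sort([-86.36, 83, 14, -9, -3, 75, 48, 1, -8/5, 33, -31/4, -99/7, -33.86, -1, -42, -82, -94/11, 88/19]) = [-86.36, -82, -42, -33.86, -99/7, -9, -94/11, -31/4, -3, -8/5, -1, 1, 88/19, 14, 33, 48, 75, 83]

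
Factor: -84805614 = -1*2^1*3^2*4711423^1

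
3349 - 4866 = -1517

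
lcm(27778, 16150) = 694450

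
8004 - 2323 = 5681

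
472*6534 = 3084048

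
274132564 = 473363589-199231025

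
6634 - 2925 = 3709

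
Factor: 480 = 2^5 * 3^1 * 5^1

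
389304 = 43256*9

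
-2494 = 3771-6265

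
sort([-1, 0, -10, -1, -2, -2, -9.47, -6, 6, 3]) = [-10, -9.47, -6, -2, -2, -1, -1, 0, 3, 6]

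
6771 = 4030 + 2741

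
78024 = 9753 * 8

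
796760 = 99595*8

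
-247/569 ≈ -0.434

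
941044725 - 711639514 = 229405211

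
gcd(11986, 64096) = 2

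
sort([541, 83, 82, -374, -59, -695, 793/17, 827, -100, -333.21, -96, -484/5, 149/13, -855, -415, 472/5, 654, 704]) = [-855, -695, -415, -374, -333.21, -100, -484/5, -96, -59, 149/13, 793/17, 82, 83, 472/5, 541, 654, 704, 827]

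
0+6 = 6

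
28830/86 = 335 + 10/43 ≈ 335.23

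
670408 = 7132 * 94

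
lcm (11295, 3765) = 11295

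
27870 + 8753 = 36623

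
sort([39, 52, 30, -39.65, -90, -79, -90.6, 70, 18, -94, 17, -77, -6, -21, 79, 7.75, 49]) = [-94, -90.6, -90, -79, -77, -39.65, -21, -6, 7.75, 17, 18, 30, 39, 49, 52, 70, 79]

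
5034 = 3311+1723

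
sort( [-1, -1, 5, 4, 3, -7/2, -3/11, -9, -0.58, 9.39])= [-9, -7/2, -1, -1, -0.58, -3/11, 3, 4, 5, 9.39]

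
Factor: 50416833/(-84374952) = -1*2^(-3)*53^1*317087^1*3515623^(-1) = -16805611/28124984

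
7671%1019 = 538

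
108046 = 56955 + 51091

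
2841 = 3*947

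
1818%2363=1818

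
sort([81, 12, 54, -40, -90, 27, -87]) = [-90, -87, -40, 12, 27, 54, 81]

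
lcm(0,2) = 0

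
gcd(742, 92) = 2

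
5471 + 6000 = 11471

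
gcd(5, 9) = 1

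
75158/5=15031 + 3/5=15031.60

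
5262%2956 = 2306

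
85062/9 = 9451 + 1/3 ≈ 9451.33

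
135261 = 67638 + 67623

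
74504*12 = 894048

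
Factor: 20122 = 2^1 * 10061^1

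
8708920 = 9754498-1045578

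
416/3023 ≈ 0.138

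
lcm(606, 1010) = 3030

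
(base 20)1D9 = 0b1010011101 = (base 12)479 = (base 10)669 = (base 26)PJ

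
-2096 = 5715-7811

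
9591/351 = 27 + 38/117 ≈ 27.32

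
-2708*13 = -35204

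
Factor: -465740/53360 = -1*2^(-2)*11^1*23^(-1)*73^1 = -803/92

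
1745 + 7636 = 9381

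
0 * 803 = 0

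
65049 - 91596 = -26547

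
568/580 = 142/145 ≈ 0.979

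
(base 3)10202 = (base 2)1100101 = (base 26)3n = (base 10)101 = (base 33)32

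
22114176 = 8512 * 2598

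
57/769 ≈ 0.0741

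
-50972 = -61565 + 10593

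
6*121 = 726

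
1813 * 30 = 54390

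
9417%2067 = 1149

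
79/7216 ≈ 0.0109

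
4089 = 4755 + -666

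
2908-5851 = -2943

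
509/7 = 72 + 5/7 ≈ 72.71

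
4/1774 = 2/887 ≈ 0.00225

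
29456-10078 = 19378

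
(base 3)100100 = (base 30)8c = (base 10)252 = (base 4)3330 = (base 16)fc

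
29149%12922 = 3305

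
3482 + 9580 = 13062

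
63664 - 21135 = 42529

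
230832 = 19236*12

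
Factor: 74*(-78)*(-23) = 2^2*3^1*13^1*23^1*37^1 = 132756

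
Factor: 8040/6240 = 2^(-2)*13^(-1)*67^1 = 67/52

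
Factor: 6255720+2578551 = 3^1 * 17^1 * 83^1 * 2087^1 = 8834271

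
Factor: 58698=2^1*3^3*1087^1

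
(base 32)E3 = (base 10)451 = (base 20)12B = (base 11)380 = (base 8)703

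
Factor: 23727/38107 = 3^1 * 11^1 * 53^(-1) = 33/53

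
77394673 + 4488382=81883055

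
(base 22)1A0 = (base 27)Q2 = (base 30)NE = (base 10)704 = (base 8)1300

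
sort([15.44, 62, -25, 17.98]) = [-25, 15.44, 17.98, 62]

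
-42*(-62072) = 2607024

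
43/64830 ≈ 0.000663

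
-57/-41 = 1 + 16/41 ≈ 1.39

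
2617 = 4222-1605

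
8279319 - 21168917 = -12889598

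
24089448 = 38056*633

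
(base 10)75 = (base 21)3c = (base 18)43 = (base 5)300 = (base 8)113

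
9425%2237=477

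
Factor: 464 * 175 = 2^4 * 5^2 * 7^1 * 29^1 = 81200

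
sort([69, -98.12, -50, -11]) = [-98.12, -50, -11, 69]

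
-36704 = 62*(-592)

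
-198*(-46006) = 9109188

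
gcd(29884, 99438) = 2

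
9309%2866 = 711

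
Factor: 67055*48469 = 5^1*19^1*2551^1*13411^1 = 3250088795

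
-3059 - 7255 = -10314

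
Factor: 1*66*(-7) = -1*2^1*3^1*7^1*11^1 = -462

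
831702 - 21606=810096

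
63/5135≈0.0123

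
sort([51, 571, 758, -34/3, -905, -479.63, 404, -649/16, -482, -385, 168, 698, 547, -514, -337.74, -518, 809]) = [-905, -518, -514, -482, -479.63, -385, -337.74, -649/16, -34/3, 51, 168, 404, 547, 571, 698, 758, 809]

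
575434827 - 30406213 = 545028614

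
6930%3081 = 768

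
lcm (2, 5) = 10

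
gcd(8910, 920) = 10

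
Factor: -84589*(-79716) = 2^2*3^1*7^1*13^1*73^1*84589^1 = 6743096724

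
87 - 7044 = -6957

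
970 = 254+716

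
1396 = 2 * 698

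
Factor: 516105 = 3^3*5^1*3823^1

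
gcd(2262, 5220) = 174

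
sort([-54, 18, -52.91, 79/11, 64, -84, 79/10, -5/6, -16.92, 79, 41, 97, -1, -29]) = [-84, -54, -52.91, -29, -16.92, -1, -5/6, 79/11, 79/10, 18, 41, 64, 79, 97]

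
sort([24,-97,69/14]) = [-97,69/14,24]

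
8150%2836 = 2478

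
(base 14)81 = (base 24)4h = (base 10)113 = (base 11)a3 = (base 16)71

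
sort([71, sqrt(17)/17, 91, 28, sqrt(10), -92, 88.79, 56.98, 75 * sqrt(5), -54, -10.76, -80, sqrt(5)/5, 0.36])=[-92, -80, -54, -10.76, sqrt(17)/17, 0.36, sqrt(5)/5, sqrt(10), 28, 56.98, 71, 88.79, 91, 75 * sqrt(5)]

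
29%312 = 29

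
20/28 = 5/7 ≈ 0.714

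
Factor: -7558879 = -1*29^1*260651^1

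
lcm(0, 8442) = 0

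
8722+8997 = 17719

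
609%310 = 299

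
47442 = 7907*6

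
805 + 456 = 1261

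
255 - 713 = -458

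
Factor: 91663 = 11^1*13^1*641^1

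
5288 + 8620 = 13908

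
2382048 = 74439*32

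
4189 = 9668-5479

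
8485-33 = 8452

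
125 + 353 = 478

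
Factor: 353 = 353^1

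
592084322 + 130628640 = 722712962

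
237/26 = 9 + 3/26 ≈ 9.12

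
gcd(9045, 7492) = 1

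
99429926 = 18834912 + 80595014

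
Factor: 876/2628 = 3^(-1) = 1/3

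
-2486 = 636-3122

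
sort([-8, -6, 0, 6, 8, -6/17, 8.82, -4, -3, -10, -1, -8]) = [-10, -8, -8, -6, -4, -3, -1, -6/17, 0, 6, 8, 8.82]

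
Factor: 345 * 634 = 2^1 * 3^1 * 5^1 * 23^1 * 317^1 = 218730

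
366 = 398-32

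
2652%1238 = 176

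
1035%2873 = 1035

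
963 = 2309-1346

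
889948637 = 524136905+365811732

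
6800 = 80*85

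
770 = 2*385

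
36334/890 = 18167/445 ≈ 40.82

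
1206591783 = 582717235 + 623874548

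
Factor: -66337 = -1 * 66337^1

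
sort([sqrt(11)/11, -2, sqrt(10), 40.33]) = [-2, sqrt(11)/11, sqrt(10), 40.33]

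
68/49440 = 17/12360≈0.00138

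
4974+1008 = 5982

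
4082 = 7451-3369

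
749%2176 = 749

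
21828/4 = 5457 = 5457.00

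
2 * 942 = 1884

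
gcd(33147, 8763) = 381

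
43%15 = 13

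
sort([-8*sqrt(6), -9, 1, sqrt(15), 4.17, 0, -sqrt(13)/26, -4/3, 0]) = [-8*sqrt(6), -9, -4/3, -sqrt(13)/26, 0, 0, 1, sqrt(15), 4.17]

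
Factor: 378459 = 3^3 * 107^1 * 131^1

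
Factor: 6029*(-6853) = -1*7^1*11^1*89^1*6029^1 = -41316737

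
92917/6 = 15486+1/6 ≈ 15486.17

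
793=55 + 738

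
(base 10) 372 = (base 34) aw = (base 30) cc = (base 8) 564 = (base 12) 270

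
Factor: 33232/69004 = 2^2*13^(-1)*31^1*67^1*1327^(-1) = 8308/17251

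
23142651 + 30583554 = 53726205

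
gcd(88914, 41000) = 2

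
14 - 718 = -704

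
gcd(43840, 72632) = 8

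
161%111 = 50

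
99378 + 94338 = 193716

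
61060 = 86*710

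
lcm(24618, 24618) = 24618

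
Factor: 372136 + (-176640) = 2^3*7^1*3491^1 = 195496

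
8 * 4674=37392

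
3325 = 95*35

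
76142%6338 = 86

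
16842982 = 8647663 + 8195319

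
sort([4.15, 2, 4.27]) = [2, 4.15, 4.27]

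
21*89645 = 1882545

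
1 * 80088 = 80088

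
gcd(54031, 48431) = 1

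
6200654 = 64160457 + -57959803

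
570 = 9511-8941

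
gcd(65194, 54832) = 2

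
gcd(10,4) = 2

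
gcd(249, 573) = 3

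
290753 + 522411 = 813164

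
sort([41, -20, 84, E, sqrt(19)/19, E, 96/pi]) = [-20, sqrt(19)/19, E, E, 96/pi, 41, 84]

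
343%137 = 69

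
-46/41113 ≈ -0.00112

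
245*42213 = 10342185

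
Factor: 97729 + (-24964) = 3^3*5^1*7^2*11^1 = 72765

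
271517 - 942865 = -671348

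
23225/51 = 455 + 20/51 ≈ 455.39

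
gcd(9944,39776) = 9944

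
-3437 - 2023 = -5460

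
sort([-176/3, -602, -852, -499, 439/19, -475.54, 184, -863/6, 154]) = [-852, -602, -499, -475.54, -863/6, -176/3, 439/19, 154, 184]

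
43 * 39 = 1677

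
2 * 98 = 196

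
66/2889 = 22/963 ≈ 0.0228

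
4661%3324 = 1337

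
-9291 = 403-9694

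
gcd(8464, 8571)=1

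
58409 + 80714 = 139123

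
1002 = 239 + 763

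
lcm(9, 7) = 63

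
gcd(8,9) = 1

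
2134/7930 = 1067/3965≈0.269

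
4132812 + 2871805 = 7004617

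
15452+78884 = 94336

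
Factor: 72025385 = 5^1*47^1*306491^1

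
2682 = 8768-6086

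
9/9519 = 3/3173 ≈ 0.000945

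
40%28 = 12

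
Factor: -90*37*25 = -1*2^1*3^2*5^3*37^1 = -83250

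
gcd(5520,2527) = 1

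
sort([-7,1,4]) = [-7,1,4]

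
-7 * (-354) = 2478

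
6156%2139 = 1878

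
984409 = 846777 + 137632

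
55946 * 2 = 111892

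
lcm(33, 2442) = 2442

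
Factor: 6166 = 2^1*3083^1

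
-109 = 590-699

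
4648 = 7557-2909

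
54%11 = 10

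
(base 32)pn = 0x337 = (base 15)39d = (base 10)823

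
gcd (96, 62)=2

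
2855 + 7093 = 9948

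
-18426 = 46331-64757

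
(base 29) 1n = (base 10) 52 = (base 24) 24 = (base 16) 34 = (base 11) 48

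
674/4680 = 337/2340 ≈ 0.144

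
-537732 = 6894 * (-78)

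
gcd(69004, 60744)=4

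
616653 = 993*621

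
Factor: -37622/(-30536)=2^(-2)*11^(-1)*13^1*347^(-1)*1447^1=18811/15268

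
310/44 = 7 + 1/22≈7.05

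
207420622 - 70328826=137091796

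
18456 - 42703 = -24247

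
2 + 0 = 2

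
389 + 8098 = 8487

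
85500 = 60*1425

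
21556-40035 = -18479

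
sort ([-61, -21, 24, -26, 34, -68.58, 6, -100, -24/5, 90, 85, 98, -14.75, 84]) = [-100, -68.58, -61, -26, -21, -14.75, -24/5, 6, 24, 34, 84, 85, 90, 98]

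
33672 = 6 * 5612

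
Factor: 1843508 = 2^2*31^1*14867^1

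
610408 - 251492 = 358916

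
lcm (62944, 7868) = 62944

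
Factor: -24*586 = -1*2^4*3^1*293^1 = -14064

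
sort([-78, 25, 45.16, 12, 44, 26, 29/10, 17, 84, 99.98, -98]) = [-98, -78, 29/10, 12, 17, 25, 26, 44, 45.16, 84, 99.98]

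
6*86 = 516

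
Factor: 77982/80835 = 2^1*5^(-1)*17^(-1)*41^1 = 82/85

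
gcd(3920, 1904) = 112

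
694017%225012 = 18981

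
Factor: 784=2^4*7^2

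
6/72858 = 1/12143 ≈ 0.0000824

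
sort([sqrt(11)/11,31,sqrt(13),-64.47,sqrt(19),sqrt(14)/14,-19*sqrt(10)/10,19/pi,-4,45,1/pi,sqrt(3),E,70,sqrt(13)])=[-64.47,-19*sqrt(10)/10,-4,sqrt(14)/14,sqrt(11)/11,1/pi,sqrt(3),E,sqrt(13),sqrt(13),sqrt(19),19/pi,31,45,70]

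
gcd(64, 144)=16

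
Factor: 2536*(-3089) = -1*2^3*317^1*3089^1 = -7833704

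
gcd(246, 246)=246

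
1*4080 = 4080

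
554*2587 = 1433198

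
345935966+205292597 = 551228563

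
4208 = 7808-3600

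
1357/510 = 2 + 337/510≈2.66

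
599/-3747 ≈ -0.160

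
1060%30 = 10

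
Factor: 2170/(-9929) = -1*2^1*5^1*7^1*31^1*9929^(-1)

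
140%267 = 140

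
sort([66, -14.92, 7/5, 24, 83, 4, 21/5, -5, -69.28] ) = [-69.28, -14.92, -5, 7/5, 4, 21/5, 24, 66, 83] 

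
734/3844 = 367/1922≈0.191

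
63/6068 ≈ 0.0104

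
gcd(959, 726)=1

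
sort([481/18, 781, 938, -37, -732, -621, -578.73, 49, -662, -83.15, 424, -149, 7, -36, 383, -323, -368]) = [-732, -662, -621, -578.73, -368, -323, -149, -83.15, -37, -36, 7, 481/18, 49, 383, 424, 781, 938]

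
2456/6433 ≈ 0.382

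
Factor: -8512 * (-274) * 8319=2^7 * 3^1 * 7^1 * 19^1 * 47^1 * 59^1 * 137^1=19402303872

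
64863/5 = 12972+3/5 = 12972.60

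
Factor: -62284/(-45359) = 2^2 * 23^1 * 67^(-1) = 92/67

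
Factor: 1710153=3^4 * 43^1 * 491^1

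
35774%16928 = 1918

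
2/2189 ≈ 0.000914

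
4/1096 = 1/274 ≈ 0.00365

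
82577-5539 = 77038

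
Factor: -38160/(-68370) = 2^3*3^1*43^(-1) = 24/43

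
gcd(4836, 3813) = 93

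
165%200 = 165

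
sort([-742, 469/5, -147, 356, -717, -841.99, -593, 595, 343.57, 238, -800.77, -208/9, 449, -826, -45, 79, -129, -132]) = [-841.99, -826, -800.77, -742, -717, -593, -147, -132, -129, -45, -208/9, 79, 469/5, 238, 343.57, 356, 449, 595]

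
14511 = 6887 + 7624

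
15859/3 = 5286+1/3≈5286.33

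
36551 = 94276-57725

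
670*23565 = 15788550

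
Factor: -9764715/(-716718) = 2^(-1) * 5^1 * 17^1 * 19^(-1) * 149^1 * 257^1 * 6287^(-1) = 3254905/238906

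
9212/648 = 14 + 35/162 ≈ 14.22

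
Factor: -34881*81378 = -1*2^1*3^4*7^1*11^2*137^1*151^1 = -2838546018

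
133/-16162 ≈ -0.00823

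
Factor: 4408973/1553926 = 2^ (-1) * 11^ (-1) * 23^ (-1) * 37^ (-1) * 83^ (-1) * 4408973^1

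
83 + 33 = 116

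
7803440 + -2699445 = 5103995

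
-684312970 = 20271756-704584726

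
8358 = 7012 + 1346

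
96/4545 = 32/1515 ≈ 0.0211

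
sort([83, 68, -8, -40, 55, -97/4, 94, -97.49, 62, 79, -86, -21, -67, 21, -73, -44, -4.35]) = [-97.49, -86, -73, -67, -44, -40, -97/4, -21, -8, -4.35, 21, 55, 62, 68, 79, 83, 94]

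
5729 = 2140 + 3589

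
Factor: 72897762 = 2^1*3^1*7^1*1735661^1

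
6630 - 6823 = -193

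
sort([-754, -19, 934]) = [-754, -19, 934]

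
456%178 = 100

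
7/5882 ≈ 0.00119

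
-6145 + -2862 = -9007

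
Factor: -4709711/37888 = -1 * 2^(-10) * 37^(-1) * 41^1 * 313^1 * 367^1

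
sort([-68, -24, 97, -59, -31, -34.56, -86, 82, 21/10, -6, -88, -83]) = [-88, -86, -83, -68, -59, -34.56, -31, -24, -6, 21/10, 82, 97]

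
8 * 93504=748032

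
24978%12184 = 610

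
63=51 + 12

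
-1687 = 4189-5876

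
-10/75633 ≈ -0.000132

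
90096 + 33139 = 123235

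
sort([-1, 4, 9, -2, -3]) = [-3, -2, -1, 4, 9]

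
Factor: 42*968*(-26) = -1*2^5*3^1*7^1*11^2*13^1 = -1057056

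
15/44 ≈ 0.341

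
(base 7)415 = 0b11010000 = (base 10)208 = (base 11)17a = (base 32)6g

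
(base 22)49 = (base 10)97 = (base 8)141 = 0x61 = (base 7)166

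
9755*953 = 9296515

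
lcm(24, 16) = 48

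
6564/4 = 1641 = 1641.00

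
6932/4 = 1733 = 1733.00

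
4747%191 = 163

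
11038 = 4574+6464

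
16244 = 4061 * 4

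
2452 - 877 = 1575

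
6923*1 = 6923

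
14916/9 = 4972/3 ≈ 1657.33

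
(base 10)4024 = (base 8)7670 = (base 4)332320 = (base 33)3mv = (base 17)dfc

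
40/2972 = 10/743 ≈ 0.0135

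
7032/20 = 351 + 3/5 = 351.60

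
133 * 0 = 0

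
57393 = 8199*7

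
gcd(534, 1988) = 2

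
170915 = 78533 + 92382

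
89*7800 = 694200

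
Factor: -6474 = -1 * 2^1 * 3^1 * 13^1 * 83^1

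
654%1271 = 654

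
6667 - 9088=-2421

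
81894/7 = 11699 + 1/7 ≈ 11699.14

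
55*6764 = 372020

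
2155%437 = 407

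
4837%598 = 53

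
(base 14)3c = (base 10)54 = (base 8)66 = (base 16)36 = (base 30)1o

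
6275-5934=341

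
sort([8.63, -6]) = [-6, 8.63]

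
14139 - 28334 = -14195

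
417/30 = 13 + 9/10 = 13.90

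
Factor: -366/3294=-1 * 3^(-2)=-1/9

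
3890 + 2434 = 6324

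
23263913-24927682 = -1663769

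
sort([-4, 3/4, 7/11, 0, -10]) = [-10, -4, 0, 7/11, 3/4]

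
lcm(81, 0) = 0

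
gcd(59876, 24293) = 1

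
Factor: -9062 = -1 * 2^1 * 23^1 * 197^1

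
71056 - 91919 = -20863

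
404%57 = 5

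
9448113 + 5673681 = 15121794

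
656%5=1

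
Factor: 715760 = 2^4 * 5^1 * 23^1 * 389^1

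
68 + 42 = 110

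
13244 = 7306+5938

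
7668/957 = 8 + 4/319 ≈ 8.01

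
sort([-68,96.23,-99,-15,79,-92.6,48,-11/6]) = [-99,-92.6,-68,-15,-11/6,48,79,96.23]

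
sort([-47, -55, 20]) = [-55, -47, 20]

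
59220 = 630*94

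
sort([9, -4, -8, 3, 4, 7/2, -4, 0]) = [-8, -4, -4, 0, 3, 7/2, 4, 9]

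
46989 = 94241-47252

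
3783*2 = 7566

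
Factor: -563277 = -1*3^1*11^1*13^2*101^1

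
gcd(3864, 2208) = 552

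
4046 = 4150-104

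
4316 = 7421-3105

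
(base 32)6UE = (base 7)26516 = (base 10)7118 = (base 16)1BCE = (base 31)7CJ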